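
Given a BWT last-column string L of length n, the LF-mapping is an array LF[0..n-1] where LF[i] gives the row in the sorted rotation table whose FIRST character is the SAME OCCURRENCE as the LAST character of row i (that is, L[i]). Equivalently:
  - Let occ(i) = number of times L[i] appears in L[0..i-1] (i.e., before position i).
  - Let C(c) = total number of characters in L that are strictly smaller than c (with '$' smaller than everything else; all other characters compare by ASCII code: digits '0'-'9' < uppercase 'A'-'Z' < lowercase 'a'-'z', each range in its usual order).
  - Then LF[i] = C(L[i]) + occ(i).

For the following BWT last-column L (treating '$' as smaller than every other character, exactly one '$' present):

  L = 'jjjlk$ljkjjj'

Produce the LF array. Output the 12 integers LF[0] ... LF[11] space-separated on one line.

Char counts: '$':1, 'j':7, 'k':2, 'l':2
C (first-col start): C('$')=0, C('j')=1, C('k')=8, C('l')=10
L[0]='j': occ=0, LF[0]=C('j')+0=1+0=1
L[1]='j': occ=1, LF[1]=C('j')+1=1+1=2
L[2]='j': occ=2, LF[2]=C('j')+2=1+2=3
L[3]='l': occ=0, LF[3]=C('l')+0=10+0=10
L[4]='k': occ=0, LF[4]=C('k')+0=8+0=8
L[5]='$': occ=0, LF[5]=C('$')+0=0+0=0
L[6]='l': occ=1, LF[6]=C('l')+1=10+1=11
L[7]='j': occ=3, LF[7]=C('j')+3=1+3=4
L[8]='k': occ=1, LF[8]=C('k')+1=8+1=9
L[9]='j': occ=4, LF[9]=C('j')+4=1+4=5
L[10]='j': occ=5, LF[10]=C('j')+5=1+5=6
L[11]='j': occ=6, LF[11]=C('j')+6=1+6=7

Answer: 1 2 3 10 8 0 11 4 9 5 6 7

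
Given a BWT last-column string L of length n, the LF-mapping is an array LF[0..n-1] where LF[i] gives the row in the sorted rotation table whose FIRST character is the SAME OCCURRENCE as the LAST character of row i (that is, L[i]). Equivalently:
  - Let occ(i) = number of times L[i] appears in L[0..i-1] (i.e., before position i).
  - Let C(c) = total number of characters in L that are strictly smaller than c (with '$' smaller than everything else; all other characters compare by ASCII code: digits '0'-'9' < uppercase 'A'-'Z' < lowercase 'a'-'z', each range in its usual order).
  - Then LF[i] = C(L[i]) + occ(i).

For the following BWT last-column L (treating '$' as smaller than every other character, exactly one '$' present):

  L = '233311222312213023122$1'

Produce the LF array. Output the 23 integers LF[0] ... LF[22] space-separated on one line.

Answer: 8 17 18 19 2 3 9 10 11 20 4 12 13 5 21 1 14 22 6 15 16 0 7

Derivation:
Char counts: '$':1, '0':1, '1':6, '2':9, '3':6
C (first-col start): C('$')=0, C('0')=1, C('1')=2, C('2')=8, C('3')=17
L[0]='2': occ=0, LF[0]=C('2')+0=8+0=8
L[1]='3': occ=0, LF[1]=C('3')+0=17+0=17
L[2]='3': occ=1, LF[2]=C('3')+1=17+1=18
L[3]='3': occ=2, LF[3]=C('3')+2=17+2=19
L[4]='1': occ=0, LF[4]=C('1')+0=2+0=2
L[5]='1': occ=1, LF[5]=C('1')+1=2+1=3
L[6]='2': occ=1, LF[6]=C('2')+1=8+1=9
L[7]='2': occ=2, LF[7]=C('2')+2=8+2=10
L[8]='2': occ=3, LF[8]=C('2')+3=8+3=11
L[9]='3': occ=3, LF[9]=C('3')+3=17+3=20
L[10]='1': occ=2, LF[10]=C('1')+2=2+2=4
L[11]='2': occ=4, LF[11]=C('2')+4=8+4=12
L[12]='2': occ=5, LF[12]=C('2')+5=8+5=13
L[13]='1': occ=3, LF[13]=C('1')+3=2+3=5
L[14]='3': occ=4, LF[14]=C('3')+4=17+4=21
L[15]='0': occ=0, LF[15]=C('0')+0=1+0=1
L[16]='2': occ=6, LF[16]=C('2')+6=8+6=14
L[17]='3': occ=5, LF[17]=C('3')+5=17+5=22
L[18]='1': occ=4, LF[18]=C('1')+4=2+4=6
L[19]='2': occ=7, LF[19]=C('2')+7=8+7=15
L[20]='2': occ=8, LF[20]=C('2')+8=8+8=16
L[21]='$': occ=0, LF[21]=C('$')+0=0+0=0
L[22]='1': occ=5, LF[22]=C('1')+5=2+5=7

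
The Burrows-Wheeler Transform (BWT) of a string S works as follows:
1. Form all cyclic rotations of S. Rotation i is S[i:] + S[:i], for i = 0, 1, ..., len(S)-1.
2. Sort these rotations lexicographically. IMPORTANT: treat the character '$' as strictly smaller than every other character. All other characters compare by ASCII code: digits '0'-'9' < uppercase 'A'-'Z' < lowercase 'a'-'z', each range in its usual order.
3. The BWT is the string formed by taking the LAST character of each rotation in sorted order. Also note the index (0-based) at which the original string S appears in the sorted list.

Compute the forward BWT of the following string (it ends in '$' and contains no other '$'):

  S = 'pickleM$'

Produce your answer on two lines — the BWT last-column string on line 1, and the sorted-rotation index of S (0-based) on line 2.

Answer: Meilpck$
7

Derivation:
All 8 rotations (rotation i = S[i:]+S[:i]):
  rot[0] = pickleM$
  rot[1] = ickleM$p
  rot[2] = ckleM$pi
  rot[3] = kleM$pic
  rot[4] = leM$pick
  rot[5] = eM$pickl
  rot[6] = M$pickle
  rot[7] = $pickleM
Sorted (with $ < everything):
  sorted[0] = $pickleM  (last char: 'M')
  sorted[1] = M$pickle  (last char: 'e')
  sorted[2] = ckleM$pi  (last char: 'i')
  sorted[3] = eM$pickl  (last char: 'l')
  sorted[4] = ickleM$p  (last char: 'p')
  sorted[5] = kleM$pic  (last char: 'c')
  sorted[6] = leM$pick  (last char: 'k')
  sorted[7] = pickleM$  (last char: '$')
Last column: Meilpck$
Original string S is at sorted index 7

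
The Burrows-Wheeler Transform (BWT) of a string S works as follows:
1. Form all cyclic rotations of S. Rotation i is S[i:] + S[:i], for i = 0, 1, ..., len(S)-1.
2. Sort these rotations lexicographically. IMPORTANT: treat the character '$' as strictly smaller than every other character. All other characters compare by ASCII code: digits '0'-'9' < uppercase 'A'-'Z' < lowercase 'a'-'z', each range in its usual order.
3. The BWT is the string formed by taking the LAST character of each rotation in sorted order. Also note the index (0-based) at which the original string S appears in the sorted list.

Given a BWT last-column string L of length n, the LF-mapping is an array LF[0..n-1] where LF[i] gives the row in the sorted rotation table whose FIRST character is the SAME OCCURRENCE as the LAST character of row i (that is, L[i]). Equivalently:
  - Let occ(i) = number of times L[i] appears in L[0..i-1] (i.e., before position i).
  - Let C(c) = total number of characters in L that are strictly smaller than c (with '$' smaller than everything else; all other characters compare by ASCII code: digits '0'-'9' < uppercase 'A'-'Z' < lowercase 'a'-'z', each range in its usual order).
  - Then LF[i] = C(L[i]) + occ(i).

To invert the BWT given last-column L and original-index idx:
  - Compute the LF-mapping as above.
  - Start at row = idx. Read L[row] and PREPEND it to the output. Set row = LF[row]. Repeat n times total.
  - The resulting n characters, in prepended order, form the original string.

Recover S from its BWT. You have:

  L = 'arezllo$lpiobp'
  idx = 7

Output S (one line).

Answer: lollipopzebra$

Derivation:
LF mapping: 1 12 3 13 5 6 8 0 7 10 4 9 2 11
Walk LF starting at row 7, prepending L[row]:
  step 1: row=7, L[7]='$', prepend. Next row=LF[7]=0
  step 2: row=0, L[0]='a', prepend. Next row=LF[0]=1
  step 3: row=1, L[1]='r', prepend. Next row=LF[1]=12
  step 4: row=12, L[12]='b', prepend. Next row=LF[12]=2
  step 5: row=2, L[2]='e', prepend. Next row=LF[2]=3
  step 6: row=3, L[3]='z', prepend. Next row=LF[3]=13
  step 7: row=13, L[13]='p', prepend. Next row=LF[13]=11
  step 8: row=11, L[11]='o', prepend. Next row=LF[11]=9
  step 9: row=9, L[9]='p', prepend. Next row=LF[9]=10
  step 10: row=10, L[10]='i', prepend. Next row=LF[10]=4
  step 11: row=4, L[4]='l', prepend. Next row=LF[4]=5
  step 12: row=5, L[5]='l', prepend. Next row=LF[5]=6
  step 13: row=6, L[6]='o', prepend. Next row=LF[6]=8
  step 14: row=8, L[8]='l', prepend. Next row=LF[8]=7
Reversed output: lollipopzebra$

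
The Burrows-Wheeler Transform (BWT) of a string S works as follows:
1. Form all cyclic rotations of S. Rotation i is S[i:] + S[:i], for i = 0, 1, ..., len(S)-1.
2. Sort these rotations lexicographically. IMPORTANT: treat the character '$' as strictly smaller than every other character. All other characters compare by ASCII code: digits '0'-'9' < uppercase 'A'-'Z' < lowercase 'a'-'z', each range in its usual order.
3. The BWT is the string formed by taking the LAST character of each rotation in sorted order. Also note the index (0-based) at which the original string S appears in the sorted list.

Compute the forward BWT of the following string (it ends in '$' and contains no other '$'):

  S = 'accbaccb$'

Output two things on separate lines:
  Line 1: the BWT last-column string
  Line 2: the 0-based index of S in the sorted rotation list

Answer: bb$ccccaa
2

Derivation:
All 9 rotations (rotation i = S[i:]+S[:i]):
  rot[0] = accbaccb$
  rot[1] = ccbaccb$a
  rot[2] = cbaccb$ac
  rot[3] = baccb$acc
  rot[4] = accb$accb
  rot[5] = ccb$accba
  rot[6] = cb$accbac
  rot[7] = b$accbacc
  rot[8] = $accbaccb
Sorted (with $ < everything):
  sorted[0] = $accbaccb  (last char: 'b')
  sorted[1] = accb$accb  (last char: 'b')
  sorted[2] = accbaccb$  (last char: '$')
  sorted[3] = b$accbacc  (last char: 'c')
  sorted[4] = baccb$acc  (last char: 'c')
  sorted[5] = cb$accbac  (last char: 'c')
  sorted[6] = cbaccb$ac  (last char: 'c')
  sorted[7] = ccb$accba  (last char: 'a')
  sorted[8] = ccbaccb$a  (last char: 'a')
Last column: bb$ccccaa
Original string S is at sorted index 2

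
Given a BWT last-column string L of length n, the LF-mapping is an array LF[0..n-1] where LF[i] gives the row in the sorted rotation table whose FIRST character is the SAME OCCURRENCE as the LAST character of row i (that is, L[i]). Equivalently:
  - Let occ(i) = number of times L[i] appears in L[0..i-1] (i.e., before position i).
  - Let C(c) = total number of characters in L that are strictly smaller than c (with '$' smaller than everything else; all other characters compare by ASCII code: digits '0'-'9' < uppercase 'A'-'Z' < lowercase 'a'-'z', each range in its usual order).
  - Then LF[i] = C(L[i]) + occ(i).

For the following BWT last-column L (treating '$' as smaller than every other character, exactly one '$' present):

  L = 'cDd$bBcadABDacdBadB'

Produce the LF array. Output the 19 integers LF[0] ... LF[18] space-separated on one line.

Answer: 12 6 15 0 11 2 13 8 16 1 3 7 9 14 17 4 10 18 5

Derivation:
Char counts: '$':1, 'A':1, 'B':4, 'D':2, 'a':3, 'b':1, 'c':3, 'd':4
C (first-col start): C('$')=0, C('A')=1, C('B')=2, C('D')=6, C('a')=8, C('b')=11, C('c')=12, C('d')=15
L[0]='c': occ=0, LF[0]=C('c')+0=12+0=12
L[1]='D': occ=0, LF[1]=C('D')+0=6+0=6
L[2]='d': occ=0, LF[2]=C('d')+0=15+0=15
L[3]='$': occ=0, LF[3]=C('$')+0=0+0=0
L[4]='b': occ=0, LF[4]=C('b')+0=11+0=11
L[5]='B': occ=0, LF[5]=C('B')+0=2+0=2
L[6]='c': occ=1, LF[6]=C('c')+1=12+1=13
L[7]='a': occ=0, LF[7]=C('a')+0=8+0=8
L[8]='d': occ=1, LF[8]=C('d')+1=15+1=16
L[9]='A': occ=0, LF[9]=C('A')+0=1+0=1
L[10]='B': occ=1, LF[10]=C('B')+1=2+1=3
L[11]='D': occ=1, LF[11]=C('D')+1=6+1=7
L[12]='a': occ=1, LF[12]=C('a')+1=8+1=9
L[13]='c': occ=2, LF[13]=C('c')+2=12+2=14
L[14]='d': occ=2, LF[14]=C('d')+2=15+2=17
L[15]='B': occ=2, LF[15]=C('B')+2=2+2=4
L[16]='a': occ=2, LF[16]=C('a')+2=8+2=10
L[17]='d': occ=3, LF[17]=C('d')+3=15+3=18
L[18]='B': occ=3, LF[18]=C('B')+3=2+3=5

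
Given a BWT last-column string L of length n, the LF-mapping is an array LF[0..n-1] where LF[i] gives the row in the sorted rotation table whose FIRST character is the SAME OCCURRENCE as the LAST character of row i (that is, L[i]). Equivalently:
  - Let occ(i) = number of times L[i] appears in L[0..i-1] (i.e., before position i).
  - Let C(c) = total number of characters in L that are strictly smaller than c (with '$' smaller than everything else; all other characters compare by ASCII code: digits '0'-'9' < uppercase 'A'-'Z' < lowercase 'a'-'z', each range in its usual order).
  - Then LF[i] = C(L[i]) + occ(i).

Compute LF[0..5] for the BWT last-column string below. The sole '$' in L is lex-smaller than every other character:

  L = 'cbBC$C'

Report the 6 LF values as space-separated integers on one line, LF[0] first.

Char counts: '$':1, 'B':1, 'C':2, 'b':1, 'c':1
C (first-col start): C('$')=0, C('B')=1, C('C')=2, C('b')=4, C('c')=5
L[0]='c': occ=0, LF[0]=C('c')+0=5+0=5
L[1]='b': occ=0, LF[1]=C('b')+0=4+0=4
L[2]='B': occ=0, LF[2]=C('B')+0=1+0=1
L[3]='C': occ=0, LF[3]=C('C')+0=2+0=2
L[4]='$': occ=0, LF[4]=C('$')+0=0+0=0
L[5]='C': occ=1, LF[5]=C('C')+1=2+1=3

Answer: 5 4 1 2 0 3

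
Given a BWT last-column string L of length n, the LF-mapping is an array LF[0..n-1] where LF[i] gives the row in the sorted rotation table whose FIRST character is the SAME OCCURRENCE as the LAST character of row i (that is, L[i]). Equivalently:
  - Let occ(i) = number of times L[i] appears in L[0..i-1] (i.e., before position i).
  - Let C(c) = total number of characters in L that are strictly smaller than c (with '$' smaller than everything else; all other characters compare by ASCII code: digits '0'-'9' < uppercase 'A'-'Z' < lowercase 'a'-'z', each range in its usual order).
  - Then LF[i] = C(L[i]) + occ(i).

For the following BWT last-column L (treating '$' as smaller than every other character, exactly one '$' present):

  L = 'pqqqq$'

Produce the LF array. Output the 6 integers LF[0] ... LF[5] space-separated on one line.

Answer: 1 2 3 4 5 0

Derivation:
Char counts: '$':1, 'p':1, 'q':4
C (first-col start): C('$')=0, C('p')=1, C('q')=2
L[0]='p': occ=0, LF[0]=C('p')+0=1+0=1
L[1]='q': occ=0, LF[1]=C('q')+0=2+0=2
L[2]='q': occ=1, LF[2]=C('q')+1=2+1=3
L[3]='q': occ=2, LF[3]=C('q')+2=2+2=4
L[4]='q': occ=3, LF[4]=C('q')+3=2+3=5
L[5]='$': occ=0, LF[5]=C('$')+0=0+0=0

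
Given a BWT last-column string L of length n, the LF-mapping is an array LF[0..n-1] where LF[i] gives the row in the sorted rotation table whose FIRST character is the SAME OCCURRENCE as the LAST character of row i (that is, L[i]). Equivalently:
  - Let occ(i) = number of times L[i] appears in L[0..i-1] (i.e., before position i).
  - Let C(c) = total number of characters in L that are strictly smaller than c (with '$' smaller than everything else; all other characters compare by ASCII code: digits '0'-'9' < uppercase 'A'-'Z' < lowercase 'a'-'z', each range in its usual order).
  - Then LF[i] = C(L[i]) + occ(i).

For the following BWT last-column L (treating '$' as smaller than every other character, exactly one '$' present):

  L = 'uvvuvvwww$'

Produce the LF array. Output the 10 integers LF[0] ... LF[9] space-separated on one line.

Answer: 1 3 4 2 5 6 7 8 9 0

Derivation:
Char counts: '$':1, 'u':2, 'v':4, 'w':3
C (first-col start): C('$')=0, C('u')=1, C('v')=3, C('w')=7
L[0]='u': occ=0, LF[0]=C('u')+0=1+0=1
L[1]='v': occ=0, LF[1]=C('v')+0=3+0=3
L[2]='v': occ=1, LF[2]=C('v')+1=3+1=4
L[3]='u': occ=1, LF[3]=C('u')+1=1+1=2
L[4]='v': occ=2, LF[4]=C('v')+2=3+2=5
L[5]='v': occ=3, LF[5]=C('v')+3=3+3=6
L[6]='w': occ=0, LF[6]=C('w')+0=7+0=7
L[7]='w': occ=1, LF[7]=C('w')+1=7+1=8
L[8]='w': occ=2, LF[8]=C('w')+2=7+2=9
L[9]='$': occ=0, LF[9]=C('$')+0=0+0=0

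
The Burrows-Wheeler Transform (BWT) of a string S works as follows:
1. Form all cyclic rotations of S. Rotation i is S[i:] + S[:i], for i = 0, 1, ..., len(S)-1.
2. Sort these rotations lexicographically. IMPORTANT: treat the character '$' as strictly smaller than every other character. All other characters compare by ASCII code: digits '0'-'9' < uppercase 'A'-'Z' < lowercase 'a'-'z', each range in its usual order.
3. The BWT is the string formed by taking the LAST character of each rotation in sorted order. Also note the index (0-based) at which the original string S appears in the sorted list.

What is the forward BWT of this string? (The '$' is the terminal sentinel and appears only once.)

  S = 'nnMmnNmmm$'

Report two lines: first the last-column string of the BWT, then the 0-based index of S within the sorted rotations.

Answer: mnnmmNMnm$
9

Derivation:
All 10 rotations (rotation i = S[i:]+S[:i]):
  rot[0] = nnMmnNmmm$
  rot[1] = nMmnNmmm$n
  rot[2] = MmnNmmm$nn
  rot[3] = mnNmmm$nnM
  rot[4] = nNmmm$nnMm
  rot[5] = Nmmm$nnMmn
  rot[6] = mmm$nnMmnN
  rot[7] = mm$nnMmnNm
  rot[8] = m$nnMmnNmm
  rot[9] = $nnMmnNmmm
Sorted (with $ < everything):
  sorted[0] = $nnMmnNmmm  (last char: 'm')
  sorted[1] = MmnNmmm$nn  (last char: 'n')
  sorted[2] = Nmmm$nnMmn  (last char: 'n')
  sorted[3] = m$nnMmnNmm  (last char: 'm')
  sorted[4] = mm$nnMmnNm  (last char: 'm')
  sorted[5] = mmm$nnMmnN  (last char: 'N')
  sorted[6] = mnNmmm$nnM  (last char: 'M')
  sorted[7] = nMmnNmmm$n  (last char: 'n')
  sorted[8] = nNmmm$nnMm  (last char: 'm')
  sorted[9] = nnMmnNmmm$  (last char: '$')
Last column: mnnmmNMnm$
Original string S is at sorted index 9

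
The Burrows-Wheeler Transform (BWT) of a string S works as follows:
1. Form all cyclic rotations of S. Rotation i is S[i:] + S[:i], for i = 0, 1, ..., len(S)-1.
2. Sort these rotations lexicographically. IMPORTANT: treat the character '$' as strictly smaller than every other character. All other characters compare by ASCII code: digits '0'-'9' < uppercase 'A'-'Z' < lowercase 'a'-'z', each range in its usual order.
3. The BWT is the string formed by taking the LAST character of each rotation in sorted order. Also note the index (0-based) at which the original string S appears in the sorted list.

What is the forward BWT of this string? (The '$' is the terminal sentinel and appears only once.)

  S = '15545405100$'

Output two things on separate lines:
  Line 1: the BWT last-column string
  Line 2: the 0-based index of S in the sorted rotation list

Answer: 00145$550451
5

Derivation:
All 12 rotations (rotation i = S[i:]+S[:i]):
  rot[0] = 15545405100$
  rot[1] = 5545405100$1
  rot[2] = 545405100$15
  rot[3] = 45405100$155
  rot[4] = 5405100$1554
  rot[5] = 405100$15545
  rot[6] = 05100$155454
  rot[7] = 5100$1554540
  rot[8] = 100$15545405
  rot[9] = 00$155454051
  rot[10] = 0$1554540510
  rot[11] = $15545405100
Sorted (with $ < everything):
  sorted[0] = $15545405100  (last char: '0')
  sorted[1] = 0$1554540510  (last char: '0')
  sorted[2] = 00$155454051  (last char: '1')
  sorted[3] = 05100$155454  (last char: '4')
  sorted[4] = 100$15545405  (last char: '5')
  sorted[5] = 15545405100$  (last char: '$')
  sorted[6] = 405100$15545  (last char: '5')
  sorted[7] = 45405100$155  (last char: '5')
  sorted[8] = 5100$1554540  (last char: '0')
  sorted[9] = 5405100$1554  (last char: '4')
  sorted[10] = 545405100$15  (last char: '5')
  sorted[11] = 5545405100$1  (last char: '1')
Last column: 00145$550451
Original string S is at sorted index 5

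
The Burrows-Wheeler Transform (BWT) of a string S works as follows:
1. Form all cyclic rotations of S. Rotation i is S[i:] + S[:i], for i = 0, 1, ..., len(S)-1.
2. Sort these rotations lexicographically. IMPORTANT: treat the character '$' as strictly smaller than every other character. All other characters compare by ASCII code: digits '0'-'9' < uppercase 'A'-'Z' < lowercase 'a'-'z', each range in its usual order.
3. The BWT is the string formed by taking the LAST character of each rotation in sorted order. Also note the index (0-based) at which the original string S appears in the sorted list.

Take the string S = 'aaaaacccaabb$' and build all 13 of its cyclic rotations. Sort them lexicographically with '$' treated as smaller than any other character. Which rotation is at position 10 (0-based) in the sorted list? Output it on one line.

All 13 rotations (rotation i = S[i:]+S[:i]):
  rot[0] = aaaaacccaabb$
  rot[1] = aaaacccaabb$a
  rot[2] = aaacccaabb$aa
  rot[3] = aacccaabb$aaa
  rot[4] = acccaabb$aaaa
  rot[5] = cccaabb$aaaaa
  rot[6] = ccaabb$aaaaac
  rot[7] = caabb$aaaaacc
  rot[8] = aabb$aaaaaccc
  rot[9] = abb$aaaaaccca
  rot[10] = bb$aaaaacccaa
  rot[11] = b$aaaaacccaab
  rot[12] = $aaaaacccaabb
Sorted (with $ < everything):
  sorted[0] = $aaaaacccaabb
  sorted[1] = aaaaacccaabb$
  sorted[2] = aaaacccaabb$a
  sorted[3] = aaacccaabb$aa
  sorted[4] = aabb$aaaaaccc
  sorted[5] = aacccaabb$aaa
  sorted[6] = abb$aaaaaccca
  sorted[7] = acccaabb$aaaa
  sorted[8] = b$aaaaacccaab
  sorted[9] = bb$aaaaacccaa
  sorted[10] = caabb$aaaaacc
  sorted[11] = ccaabb$aaaaac
  sorted[12] = cccaabb$aaaaa
sorted[10] = caabb$aaaaacc

Answer: caabb$aaaaacc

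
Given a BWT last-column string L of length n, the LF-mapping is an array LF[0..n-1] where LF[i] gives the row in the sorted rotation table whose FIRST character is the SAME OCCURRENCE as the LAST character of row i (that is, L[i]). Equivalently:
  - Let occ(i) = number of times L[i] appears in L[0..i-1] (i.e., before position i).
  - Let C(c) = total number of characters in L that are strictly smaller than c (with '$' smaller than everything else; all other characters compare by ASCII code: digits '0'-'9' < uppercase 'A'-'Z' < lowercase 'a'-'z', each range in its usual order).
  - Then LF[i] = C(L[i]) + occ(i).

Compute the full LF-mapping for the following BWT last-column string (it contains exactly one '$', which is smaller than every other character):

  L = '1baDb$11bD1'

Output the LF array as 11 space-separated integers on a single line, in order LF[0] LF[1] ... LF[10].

Char counts: '$':1, '1':4, 'D':2, 'a':1, 'b':3
C (first-col start): C('$')=0, C('1')=1, C('D')=5, C('a')=7, C('b')=8
L[0]='1': occ=0, LF[0]=C('1')+0=1+0=1
L[1]='b': occ=0, LF[1]=C('b')+0=8+0=8
L[2]='a': occ=0, LF[2]=C('a')+0=7+0=7
L[3]='D': occ=0, LF[3]=C('D')+0=5+0=5
L[4]='b': occ=1, LF[4]=C('b')+1=8+1=9
L[5]='$': occ=0, LF[5]=C('$')+0=0+0=0
L[6]='1': occ=1, LF[6]=C('1')+1=1+1=2
L[7]='1': occ=2, LF[7]=C('1')+2=1+2=3
L[8]='b': occ=2, LF[8]=C('b')+2=8+2=10
L[9]='D': occ=1, LF[9]=C('D')+1=5+1=6
L[10]='1': occ=3, LF[10]=C('1')+3=1+3=4

Answer: 1 8 7 5 9 0 2 3 10 6 4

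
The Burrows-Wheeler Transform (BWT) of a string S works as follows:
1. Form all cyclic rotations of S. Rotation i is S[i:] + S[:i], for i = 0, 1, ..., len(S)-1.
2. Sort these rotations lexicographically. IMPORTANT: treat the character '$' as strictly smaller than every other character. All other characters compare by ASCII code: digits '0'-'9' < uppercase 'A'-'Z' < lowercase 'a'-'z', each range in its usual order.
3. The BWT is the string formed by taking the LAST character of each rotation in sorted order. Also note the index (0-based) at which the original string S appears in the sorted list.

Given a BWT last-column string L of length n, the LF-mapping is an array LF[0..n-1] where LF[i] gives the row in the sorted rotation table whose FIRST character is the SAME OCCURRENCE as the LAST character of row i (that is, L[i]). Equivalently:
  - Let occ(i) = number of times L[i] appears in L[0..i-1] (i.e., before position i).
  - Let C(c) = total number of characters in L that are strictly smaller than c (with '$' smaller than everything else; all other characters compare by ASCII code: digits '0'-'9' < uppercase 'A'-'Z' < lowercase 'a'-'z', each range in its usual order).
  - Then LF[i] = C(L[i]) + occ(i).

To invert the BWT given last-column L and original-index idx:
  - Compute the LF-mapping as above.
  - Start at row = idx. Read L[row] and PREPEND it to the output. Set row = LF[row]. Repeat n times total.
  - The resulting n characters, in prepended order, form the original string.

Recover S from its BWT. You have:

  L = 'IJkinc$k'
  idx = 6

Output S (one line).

LF mapping: 1 2 5 4 7 3 0 6
Walk LF starting at row 6, prepending L[row]:
  step 1: row=6, L[6]='$', prepend. Next row=LF[6]=0
  step 2: row=0, L[0]='I', prepend. Next row=LF[0]=1
  step 3: row=1, L[1]='J', prepend. Next row=LF[1]=2
  step 4: row=2, L[2]='k', prepend. Next row=LF[2]=5
  step 5: row=5, L[5]='c', prepend. Next row=LF[5]=3
  step 6: row=3, L[3]='i', prepend. Next row=LF[3]=4
  step 7: row=4, L[4]='n', prepend. Next row=LF[4]=7
  step 8: row=7, L[7]='k', prepend. Next row=LF[7]=6
Reversed output: knickJI$

Answer: knickJI$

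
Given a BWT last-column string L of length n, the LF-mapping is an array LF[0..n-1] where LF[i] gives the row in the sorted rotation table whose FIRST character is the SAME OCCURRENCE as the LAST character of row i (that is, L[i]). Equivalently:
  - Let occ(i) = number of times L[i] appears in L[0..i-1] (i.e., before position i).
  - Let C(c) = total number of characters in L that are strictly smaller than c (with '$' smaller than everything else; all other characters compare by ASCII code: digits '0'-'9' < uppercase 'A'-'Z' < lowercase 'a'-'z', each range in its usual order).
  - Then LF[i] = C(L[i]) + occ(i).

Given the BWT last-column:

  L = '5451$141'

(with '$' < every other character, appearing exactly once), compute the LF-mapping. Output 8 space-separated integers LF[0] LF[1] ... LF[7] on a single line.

Char counts: '$':1, '1':3, '4':2, '5':2
C (first-col start): C('$')=0, C('1')=1, C('4')=4, C('5')=6
L[0]='5': occ=0, LF[0]=C('5')+0=6+0=6
L[1]='4': occ=0, LF[1]=C('4')+0=4+0=4
L[2]='5': occ=1, LF[2]=C('5')+1=6+1=7
L[3]='1': occ=0, LF[3]=C('1')+0=1+0=1
L[4]='$': occ=0, LF[4]=C('$')+0=0+0=0
L[5]='1': occ=1, LF[5]=C('1')+1=1+1=2
L[6]='4': occ=1, LF[6]=C('4')+1=4+1=5
L[7]='1': occ=2, LF[7]=C('1')+2=1+2=3

Answer: 6 4 7 1 0 2 5 3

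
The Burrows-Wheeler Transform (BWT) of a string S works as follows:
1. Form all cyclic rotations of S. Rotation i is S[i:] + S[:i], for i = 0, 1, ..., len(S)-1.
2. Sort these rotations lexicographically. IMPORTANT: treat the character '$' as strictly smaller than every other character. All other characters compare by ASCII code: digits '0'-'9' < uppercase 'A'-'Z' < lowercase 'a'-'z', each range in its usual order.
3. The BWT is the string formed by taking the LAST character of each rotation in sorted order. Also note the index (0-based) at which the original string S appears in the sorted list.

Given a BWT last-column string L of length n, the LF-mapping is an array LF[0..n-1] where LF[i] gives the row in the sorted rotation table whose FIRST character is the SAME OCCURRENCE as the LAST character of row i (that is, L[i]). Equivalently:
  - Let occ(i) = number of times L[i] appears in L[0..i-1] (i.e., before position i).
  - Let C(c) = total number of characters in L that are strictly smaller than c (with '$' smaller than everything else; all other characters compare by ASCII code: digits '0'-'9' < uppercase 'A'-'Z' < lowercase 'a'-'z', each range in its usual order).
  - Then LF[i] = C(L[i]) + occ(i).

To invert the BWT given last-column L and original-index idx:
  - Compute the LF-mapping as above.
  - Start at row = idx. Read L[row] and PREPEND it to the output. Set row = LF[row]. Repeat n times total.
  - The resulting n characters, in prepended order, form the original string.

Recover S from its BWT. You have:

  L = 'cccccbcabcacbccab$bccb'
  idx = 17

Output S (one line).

Answer: ccabcbccccbbbccacbcac$

Derivation:
LF mapping: 10 11 12 13 14 4 15 1 5 16 2 17 6 18 19 3 7 0 8 20 21 9
Walk LF starting at row 17, prepending L[row]:
  step 1: row=17, L[17]='$', prepend. Next row=LF[17]=0
  step 2: row=0, L[0]='c', prepend. Next row=LF[0]=10
  step 3: row=10, L[10]='a', prepend. Next row=LF[10]=2
  step 4: row=2, L[2]='c', prepend. Next row=LF[2]=12
  step 5: row=12, L[12]='b', prepend. Next row=LF[12]=6
  step 6: row=6, L[6]='c', prepend. Next row=LF[6]=15
  step 7: row=15, L[15]='a', prepend. Next row=LF[15]=3
  step 8: row=3, L[3]='c', prepend. Next row=LF[3]=13
  step 9: row=13, L[13]='c', prepend. Next row=LF[13]=18
  step 10: row=18, L[18]='b', prepend. Next row=LF[18]=8
  step 11: row=8, L[8]='b', prepend. Next row=LF[8]=5
  step 12: row=5, L[5]='b', prepend. Next row=LF[5]=4
  step 13: row=4, L[4]='c', prepend. Next row=LF[4]=14
  step 14: row=14, L[14]='c', prepend. Next row=LF[14]=19
  step 15: row=19, L[19]='c', prepend. Next row=LF[19]=20
  step 16: row=20, L[20]='c', prepend. Next row=LF[20]=21
  step 17: row=21, L[21]='b', prepend. Next row=LF[21]=9
  step 18: row=9, L[9]='c', prepend. Next row=LF[9]=16
  step 19: row=16, L[16]='b', prepend. Next row=LF[16]=7
  step 20: row=7, L[7]='a', prepend. Next row=LF[7]=1
  step 21: row=1, L[1]='c', prepend. Next row=LF[1]=11
  step 22: row=11, L[11]='c', prepend. Next row=LF[11]=17
Reversed output: ccabcbccccbbbccacbcac$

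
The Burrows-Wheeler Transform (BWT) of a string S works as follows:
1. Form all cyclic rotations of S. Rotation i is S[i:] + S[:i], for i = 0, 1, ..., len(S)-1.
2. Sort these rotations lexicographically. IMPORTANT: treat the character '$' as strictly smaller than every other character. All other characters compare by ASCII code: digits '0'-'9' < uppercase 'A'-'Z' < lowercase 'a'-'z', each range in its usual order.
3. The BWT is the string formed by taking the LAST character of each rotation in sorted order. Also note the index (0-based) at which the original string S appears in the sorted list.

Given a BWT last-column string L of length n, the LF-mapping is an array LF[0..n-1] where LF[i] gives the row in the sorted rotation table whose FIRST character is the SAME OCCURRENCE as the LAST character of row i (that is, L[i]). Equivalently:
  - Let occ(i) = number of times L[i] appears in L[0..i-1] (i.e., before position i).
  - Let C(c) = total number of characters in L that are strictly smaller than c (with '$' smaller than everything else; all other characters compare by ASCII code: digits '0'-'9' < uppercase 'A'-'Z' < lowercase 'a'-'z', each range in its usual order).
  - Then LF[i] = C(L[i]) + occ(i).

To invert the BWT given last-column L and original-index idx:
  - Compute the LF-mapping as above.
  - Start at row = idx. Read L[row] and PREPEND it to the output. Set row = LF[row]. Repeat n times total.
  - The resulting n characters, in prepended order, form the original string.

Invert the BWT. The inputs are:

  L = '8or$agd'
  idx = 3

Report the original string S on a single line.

Answer: drago8$

Derivation:
LF mapping: 1 5 6 0 2 4 3
Walk LF starting at row 3, prepending L[row]:
  step 1: row=3, L[3]='$', prepend. Next row=LF[3]=0
  step 2: row=0, L[0]='8', prepend. Next row=LF[0]=1
  step 3: row=1, L[1]='o', prepend. Next row=LF[1]=5
  step 4: row=5, L[5]='g', prepend. Next row=LF[5]=4
  step 5: row=4, L[4]='a', prepend. Next row=LF[4]=2
  step 6: row=2, L[2]='r', prepend. Next row=LF[2]=6
  step 7: row=6, L[6]='d', prepend. Next row=LF[6]=3
Reversed output: drago8$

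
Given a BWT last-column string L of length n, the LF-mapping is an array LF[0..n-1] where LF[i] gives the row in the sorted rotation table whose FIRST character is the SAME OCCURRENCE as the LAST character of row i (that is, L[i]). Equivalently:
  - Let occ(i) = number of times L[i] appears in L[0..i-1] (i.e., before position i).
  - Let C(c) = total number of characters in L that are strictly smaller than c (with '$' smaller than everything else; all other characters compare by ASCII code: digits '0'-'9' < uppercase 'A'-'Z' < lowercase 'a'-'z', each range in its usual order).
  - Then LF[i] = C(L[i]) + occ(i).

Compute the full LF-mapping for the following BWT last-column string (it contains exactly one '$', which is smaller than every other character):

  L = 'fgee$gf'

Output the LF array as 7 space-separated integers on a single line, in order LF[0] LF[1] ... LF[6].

Answer: 3 5 1 2 0 6 4

Derivation:
Char counts: '$':1, 'e':2, 'f':2, 'g':2
C (first-col start): C('$')=0, C('e')=1, C('f')=3, C('g')=5
L[0]='f': occ=0, LF[0]=C('f')+0=3+0=3
L[1]='g': occ=0, LF[1]=C('g')+0=5+0=5
L[2]='e': occ=0, LF[2]=C('e')+0=1+0=1
L[3]='e': occ=1, LF[3]=C('e')+1=1+1=2
L[4]='$': occ=0, LF[4]=C('$')+0=0+0=0
L[5]='g': occ=1, LF[5]=C('g')+1=5+1=6
L[6]='f': occ=1, LF[6]=C('f')+1=3+1=4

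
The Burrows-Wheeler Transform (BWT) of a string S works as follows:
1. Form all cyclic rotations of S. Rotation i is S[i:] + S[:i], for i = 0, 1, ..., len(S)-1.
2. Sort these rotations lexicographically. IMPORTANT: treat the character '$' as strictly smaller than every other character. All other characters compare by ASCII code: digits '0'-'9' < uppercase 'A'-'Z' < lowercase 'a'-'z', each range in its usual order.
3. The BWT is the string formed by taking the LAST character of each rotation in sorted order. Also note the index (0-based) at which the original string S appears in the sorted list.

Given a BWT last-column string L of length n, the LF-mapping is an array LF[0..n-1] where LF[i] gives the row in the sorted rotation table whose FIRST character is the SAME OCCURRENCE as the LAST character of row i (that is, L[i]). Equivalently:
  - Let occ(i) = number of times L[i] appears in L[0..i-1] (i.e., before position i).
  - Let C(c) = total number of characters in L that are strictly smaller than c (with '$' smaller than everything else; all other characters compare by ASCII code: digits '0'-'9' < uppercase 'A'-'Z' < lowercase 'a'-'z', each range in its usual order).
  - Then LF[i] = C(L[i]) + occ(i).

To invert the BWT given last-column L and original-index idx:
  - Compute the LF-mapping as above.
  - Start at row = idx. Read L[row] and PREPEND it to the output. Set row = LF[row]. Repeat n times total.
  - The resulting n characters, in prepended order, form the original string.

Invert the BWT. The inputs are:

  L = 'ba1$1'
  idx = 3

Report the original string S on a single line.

Answer: a11b$

Derivation:
LF mapping: 4 3 1 0 2
Walk LF starting at row 3, prepending L[row]:
  step 1: row=3, L[3]='$', prepend. Next row=LF[3]=0
  step 2: row=0, L[0]='b', prepend. Next row=LF[0]=4
  step 3: row=4, L[4]='1', prepend. Next row=LF[4]=2
  step 4: row=2, L[2]='1', prepend. Next row=LF[2]=1
  step 5: row=1, L[1]='a', prepend. Next row=LF[1]=3
Reversed output: a11b$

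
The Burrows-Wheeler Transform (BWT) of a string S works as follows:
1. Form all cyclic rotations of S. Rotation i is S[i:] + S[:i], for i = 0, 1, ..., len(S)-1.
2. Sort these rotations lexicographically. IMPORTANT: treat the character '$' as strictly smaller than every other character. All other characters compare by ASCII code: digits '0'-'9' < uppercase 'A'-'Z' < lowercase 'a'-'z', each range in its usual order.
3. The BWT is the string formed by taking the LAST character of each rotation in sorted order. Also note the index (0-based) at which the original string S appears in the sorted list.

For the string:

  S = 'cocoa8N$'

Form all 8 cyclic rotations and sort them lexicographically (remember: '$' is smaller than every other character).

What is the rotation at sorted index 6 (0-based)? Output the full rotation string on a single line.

All 8 rotations (rotation i = S[i:]+S[:i]):
  rot[0] = cocoa8N$
  rot[1] = ocoa8N$c
  rot[2] = coa8N$co
  rot[3] = oa8N$coc
  rot[4] = a8N$coco
  rot[5] = 8N$cocoa
  rot[6] = N$cocoa8
  rot[7] = $cocoa8N
Sorted (with $ < everything):
  sorted[0] = $cocoa8N
  sorted[1] = 8N$cocoa
  sorted[2] = N$cocoa8
  sorted[3] = a8N$coco
  sorted[4] = coa8N$co
  sorted[5] = cocoa8N$
  sorted[6] = oa8N$coc
  sorted[7] = ocoa8N$c
sorted[6] = oa8N$coc

Answer: oa8N$coc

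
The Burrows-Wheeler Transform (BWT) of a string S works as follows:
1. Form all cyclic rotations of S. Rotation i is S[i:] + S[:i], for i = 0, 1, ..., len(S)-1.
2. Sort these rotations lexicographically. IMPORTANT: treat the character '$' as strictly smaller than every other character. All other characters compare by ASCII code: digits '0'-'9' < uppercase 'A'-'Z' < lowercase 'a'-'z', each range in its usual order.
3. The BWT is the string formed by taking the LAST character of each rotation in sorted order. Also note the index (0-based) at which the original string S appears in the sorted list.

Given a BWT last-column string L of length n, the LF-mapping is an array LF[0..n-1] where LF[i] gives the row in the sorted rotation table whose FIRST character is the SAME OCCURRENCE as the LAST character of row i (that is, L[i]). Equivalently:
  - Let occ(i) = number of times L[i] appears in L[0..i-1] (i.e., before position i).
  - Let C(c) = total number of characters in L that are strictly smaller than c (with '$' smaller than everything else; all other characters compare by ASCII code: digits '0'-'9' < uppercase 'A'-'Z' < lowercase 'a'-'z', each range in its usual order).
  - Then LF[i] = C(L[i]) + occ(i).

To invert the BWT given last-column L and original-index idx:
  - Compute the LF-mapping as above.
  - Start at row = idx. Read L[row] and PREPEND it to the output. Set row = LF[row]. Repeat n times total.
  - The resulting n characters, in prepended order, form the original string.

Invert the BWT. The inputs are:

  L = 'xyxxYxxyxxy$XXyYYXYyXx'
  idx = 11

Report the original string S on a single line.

Answer: xXyXxYXyxYyYxyyxXxYxx$

Derivation:
LF mapping: 9 17 10 11 5 12 13 18 14 15 19 0 1 2 20 6 7 3 8 21 4 16
Walk LF starting at row 11, prepending L[row]:
  step 1: row=11, L[11]='$', prepend. Next row=LF[11]=0
  step 2: row=0, L[0]='x', prepend. Next row=LF[0]=9
  step 3: row=9, L[9]='x', prepend. Next row=LF[9]=15
  step 4: row=15, L[15]='Y', prepend. Next row=LF[15]=6
  step 5: row=6, L[6]='x', prepend. Next row=LF[6]=13
  step 6: row=13, L[13]='X', prepend. Next row=LF[13]=2
  step 7: row=2, L[2]='x', prepend. Next row=LF[2]=10
  step 8: row=10, L[10]='y', prepend. Next row=LF[10]=19
  step 9: row=19, L[19]='y', prepend. Next row=LF[19]=21
  step 10: row=21, L[21]='x', prepend. Next row=LF[21]=16
  step 11: row=16, L[16]='Y', prepend. Next row=LF[16]=7
  step 12: row=7, L[7]='y', prepend. Next row=LF[7]=18
  step 13: row=18, L[18]='Y', prepend. Next row=LF[18]=8
  step 14: row=8, L[8]='x', prepend. Next row=LF[8]=14
  step 15: row=14, L[14]='y', prepend. Next row=LF[14]=20
  step 16: row=20, L[20]='X', prepend. Next row=LF[20]=4
  step 17: row=4, L[4]='Y', prepend. Next row=LF[4]=5
  step 18: row=5, L[5]='x', prepend. Next row=LF[5]=12
  step 19: row=12, L[12]='X', prepend. Next row=LF[12]=1
  step 20: row=1, L[1]='y', prepend. Next row=LF[1]=17
  step 21: row=17, L[17]='X', prepend. Next row=LF[17]=3
  step 22: row=3, L[3]='x', prepend. Next row=LF[3]=11
Reversed output: xXyXxYXyxYyYxyyxXxYxx$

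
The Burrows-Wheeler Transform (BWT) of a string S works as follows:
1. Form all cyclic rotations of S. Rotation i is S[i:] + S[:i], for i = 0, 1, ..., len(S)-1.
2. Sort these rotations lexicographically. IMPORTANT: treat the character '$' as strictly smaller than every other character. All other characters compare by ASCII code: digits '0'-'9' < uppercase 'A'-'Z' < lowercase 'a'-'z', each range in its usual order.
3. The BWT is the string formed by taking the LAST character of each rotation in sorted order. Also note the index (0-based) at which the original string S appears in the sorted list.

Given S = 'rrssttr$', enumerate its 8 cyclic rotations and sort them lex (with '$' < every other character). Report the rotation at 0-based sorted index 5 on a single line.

All 8 rotations (rotation i = S[i:]+S[:i]):
  rot[0] = rrssttr$
  rot[1] = rssttr$r
  rot[2] = ssttr$rr
  rot[3] = sttr$rrs
  rot[4] = ttr$rrss
  rot[5] = tr$rrsst
  rot[6] = r$rrsstt
  rot[7] = $rrssttr
Sorted (with $ < everything):
  sorted[0] = $rrssttr
  sorted[1] = r$rrsstt
  sorted[2] = rrssttr$
  sorted[3] = rssttr$r
  sorted[4] = ssttr$rr
  sorted[5] = sttr$rrs
  sorted[6] = tr$rrsst
  sorted[7] = ttr$rrss
sorted[5] = sttr$rrs

Answer: sttr$rrs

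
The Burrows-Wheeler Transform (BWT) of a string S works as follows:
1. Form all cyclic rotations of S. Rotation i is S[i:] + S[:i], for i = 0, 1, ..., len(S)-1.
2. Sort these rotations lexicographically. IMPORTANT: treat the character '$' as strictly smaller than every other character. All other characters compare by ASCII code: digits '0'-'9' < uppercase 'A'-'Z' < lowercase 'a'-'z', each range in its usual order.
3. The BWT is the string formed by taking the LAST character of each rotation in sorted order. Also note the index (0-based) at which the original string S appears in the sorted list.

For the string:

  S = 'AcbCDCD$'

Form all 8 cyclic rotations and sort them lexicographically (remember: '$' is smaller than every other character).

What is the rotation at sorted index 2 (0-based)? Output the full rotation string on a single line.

Answer: CD$AcbCD

Derivation:
All 8 rotations (rotation i = S[i:]+S[:i]):
  rot[0] = AcbCDCD$
  rot[1] = cbCDCD$A
  rot[2] = bCDCD$Ac
  rot[3] = CDCD$Acb
  rot[4] = DCD$AcbC
  rot[5] = CD$AcbCD
  rot[6] = D$AcbCDC
  rot[7] = $AcbCDCD
Sorted (with $ < everything):
  sorted[0] = $AcbCDCD
  sorted[1] = AcbCDCD$
  sorted[2] = CD$AcbCD
  sorted[3] = CDCD$Acb
  sorted[4] = D$AcbCDC
  sorted[5] = DCD$AcbC
  sorted[6] = bCDCD$Ac
  sorted[7] = cbCDCD$A
sorted[2] = CD$AcbCD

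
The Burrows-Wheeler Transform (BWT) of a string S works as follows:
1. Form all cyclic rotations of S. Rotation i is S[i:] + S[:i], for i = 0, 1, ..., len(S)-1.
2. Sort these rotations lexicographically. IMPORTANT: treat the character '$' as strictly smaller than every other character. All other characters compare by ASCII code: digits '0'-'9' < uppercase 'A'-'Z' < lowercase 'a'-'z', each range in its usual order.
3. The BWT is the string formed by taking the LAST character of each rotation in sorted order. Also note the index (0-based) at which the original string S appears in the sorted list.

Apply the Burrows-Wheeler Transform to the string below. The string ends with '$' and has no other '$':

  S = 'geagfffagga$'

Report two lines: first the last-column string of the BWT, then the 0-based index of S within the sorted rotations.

Answer: agefgffgg$aa
9

Derivation:
All 12 rotations (rotation i = S[i:]+S[:i]):
  rot[0] = geagfffagga$
  rot[1] = eagfffagga$g
  rot[2] = agfffagga$ge
  rot[3] = gfffagga$gea
  rot[4] = fffagga$geag
  rot[5] = ffagga$geagf
  rot[6] = fagga$geagff
  rot[7] = agga$geagfff
  rot[8] = gga$geagfffa
  rot[9] = ga$geagfffag
  rot[10] = a$geagfffagg
  rot[11] = $geagfffagga
Sorted (with $ < everything):
  sorted[0] = $geagfffagga  (last char: 'a')
  sorted[1] = a$geagfffagg  (last char: 'g')
  sorted[2] = agfffagga$ge  (last char: 'e')
  sorted[3] = agga$geagfff  (last char: 'f')
  sorted[4] = eagfffagga$g  (last char: 'g')
  sorted[5] = fagga$geagff  (last char: 'f')
  sorted[6] = ffagga$geagf  (last char: 'f')
  sorted[7] = fffagga$geag  (last char: 'g')
  sorted[8] = ga$geagfffag  (last char: 'g')
  sorted[9] = geagfffagga$  (last char: '$')
  sorted[10] = gfffagga$gea  (last char: 'a')
  sorted[11] = gga$geagfffa  (last char: 'a')
Last column: agefgffgg$aa
Original string S is at sorted index 9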